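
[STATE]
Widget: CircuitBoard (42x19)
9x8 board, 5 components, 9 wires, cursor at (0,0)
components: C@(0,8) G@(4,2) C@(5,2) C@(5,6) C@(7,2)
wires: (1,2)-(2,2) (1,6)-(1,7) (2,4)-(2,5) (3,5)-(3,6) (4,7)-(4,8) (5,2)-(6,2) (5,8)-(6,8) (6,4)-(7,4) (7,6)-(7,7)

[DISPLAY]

   0 1 2 3 4 5 6 7 8                      
0  [.]                              C     
                                          
1           ·               · ─ ·         
            │                             
2           ·       · ─ ·                 
                                          
3                       · ─ ·             
                                          
4           G                   · ─ ·     
                                          
5           C               C       ·     
            │                       │     
6           ·       ·               ·     
                    │                     
7           C       ·       · ─ ·         
Cursor: (0,0)                             
                                          
                                          


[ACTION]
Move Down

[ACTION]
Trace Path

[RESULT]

   0 1 2 3 4 5 6 7 8                      
0                                   C     
                                          
1  [.]      ·               · ─ ·         
            │                             
2           ·       · ─ ·                 
                                          
3                       · ─ ·             
                                          
4           G                   · ─ ·     
                                          
5           C               C       ·     
            │                       │     
6           ·       ·               ·     
                    │                     
7           C       ·       · ─ ·         
Cursor: (1,0)  Trace: No connections      
                                          
                                          


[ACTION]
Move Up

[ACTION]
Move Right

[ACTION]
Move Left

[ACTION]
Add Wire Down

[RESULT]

   0 1 2 3 4 5 6 7 8                      
0  [.]                              C     
    │                                     
1   ·       ·               · ─ ·         
            │                             
2           ·       · ─ ·                 
                                          
3                       · ─ ·             
                                          
4           G                   · ─ ·     
                                          
5           C               C       ·     
            │                       │     
6           ·       ·               ·     
                    │                     
7           C       ·       · ─ ·         
Cursor: (0,0)  Trace: No connections      
                                          
                                          


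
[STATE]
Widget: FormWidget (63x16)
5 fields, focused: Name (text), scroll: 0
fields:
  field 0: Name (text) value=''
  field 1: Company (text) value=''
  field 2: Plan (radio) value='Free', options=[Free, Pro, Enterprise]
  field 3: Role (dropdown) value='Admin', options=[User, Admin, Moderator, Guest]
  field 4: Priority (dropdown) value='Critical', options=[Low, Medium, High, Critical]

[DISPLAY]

> Name:       [                                               ]
  Company:    [                                               ]
  Plan:       (●) Free  ( ) Pro  ( ) Enterprise                
  Role:       [Admin                                         ▼]
  Priority:   [Critical                                      ▼]
                                                               
                                                               
                                                               
                                                               
                                                               
                                                               
                                                               
                                                               
                                                               
                                                               
                                                               


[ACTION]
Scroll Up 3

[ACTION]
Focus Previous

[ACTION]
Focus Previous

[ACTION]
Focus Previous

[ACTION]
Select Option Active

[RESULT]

  Name:       [                                               ]
  Company:    [                                               ]
> Plan:       (●) Free  ( ) Pro  ( ) Enterprise                
  Role:       [Admin                                         ▼]
  Priority:   [Critical                                      ▼]
                                                               
                                                               
                                                               
                                                               
                                                               
                                                               
                                                               
                                                               
                                                               
                                                               
                                                               


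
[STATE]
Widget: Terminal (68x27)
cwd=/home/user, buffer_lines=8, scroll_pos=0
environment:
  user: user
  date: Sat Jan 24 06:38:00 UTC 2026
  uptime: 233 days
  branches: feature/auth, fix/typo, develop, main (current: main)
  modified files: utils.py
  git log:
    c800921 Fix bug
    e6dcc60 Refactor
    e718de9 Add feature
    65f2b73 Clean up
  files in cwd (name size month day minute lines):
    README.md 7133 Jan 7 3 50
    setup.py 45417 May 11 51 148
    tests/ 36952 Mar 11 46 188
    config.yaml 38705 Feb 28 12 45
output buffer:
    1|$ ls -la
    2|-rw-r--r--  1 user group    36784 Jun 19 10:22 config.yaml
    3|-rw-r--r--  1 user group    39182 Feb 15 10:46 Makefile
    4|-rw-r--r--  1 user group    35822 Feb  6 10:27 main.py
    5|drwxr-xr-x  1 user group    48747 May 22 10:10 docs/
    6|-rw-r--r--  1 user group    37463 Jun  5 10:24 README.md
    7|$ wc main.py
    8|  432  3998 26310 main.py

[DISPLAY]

$ ls -la                                                            
-rw-r--r--  1 user group    36784 Jun 19 10:22 config.yaml          
-rw-r--r--  1 user group    39182 Feb 15 10:46 Makefile             
-rw-r--r--  1 user group    35822 Feb  6 10:27 main.py              
drwxr-xr-x  1 user group    48747 May 22 10:10 docs/                
-rw-r--r--  1 user group    37463 Jun  5 10:24 README.md            
$ wc main.py                                                        
  432  3998 26310 main.py                                           
$ █                                                                 
                                                                    
                                                                    
                                                                    
                                                                    
                                                                    
                                                                    
                                                                    
                                                                    
                                                                    
                                                                    
                                                                    
                                                                    
                                                                    
                                                                    
                                                                    
                                                                    
                                                                    
                                                                    


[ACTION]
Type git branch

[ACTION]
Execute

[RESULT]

$ ls -la                                                            
-rw-r--r--  1 user group    36784 Jun 19 10:22 config.yaml          
-rw-r--r--  1 user group    39182 Feb 15 10:46 Makefile             
-rw-r--r--  1 user group    35822 Feb  6 10:27 main.py              
drwxr-xr-x  1 user group    48747 May 22 10:10 docs/                
-rw-r--r--  1 user group    37463 Jun  5 10:24 README.md            
$ wc main.py                                                        
  432  3998 26310 main.py                                           
$ git branch                                                        
  feature/auth                                                      
  fix/typo                                                          
  develop                                                           
* main                                                              
$ █                                                                 
                                                                    
                                                                    
                                                                    
                                                                    
                                                                    
                                                                    
                                                                    
                                                                    
                                                                    
                                                                    
                                                                    
                                                                    
                                                                    


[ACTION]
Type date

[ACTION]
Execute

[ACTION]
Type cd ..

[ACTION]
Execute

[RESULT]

$ ls -la                                                            
-rw-r--r--  1 user group    36784 Jun 19 10:22 config.yaml          
-rw-r--r--  1 user group    39182 Feb 15 10:46 Makefile             
-rw-r--r--  1 user group    35822 Feb  6 10:27 main.py              
drwxr-xr-x  1 user group    48747 May 22 10:10 docs/                
-rw-r--r--  1 user group    37463 Jun  5 10:24 README.md            
$ wc main.py                                                        
  432  3998 26310 main.py                                           
$ git branch                                                        
  feature/auth                                                      
  fix/typo                                                          
  develop                                                           
* main                                                              
$ date                                                              
Sat Jan 24 06:38:00 UTC 2026                                        
$ cd ..                                                             
                                                                    
$ █                                                                 
                                                                    
                                                                    
                                                                    
                                                                    
                                                                    
                                                                    
                                                                    
                                                                    
                                                                    


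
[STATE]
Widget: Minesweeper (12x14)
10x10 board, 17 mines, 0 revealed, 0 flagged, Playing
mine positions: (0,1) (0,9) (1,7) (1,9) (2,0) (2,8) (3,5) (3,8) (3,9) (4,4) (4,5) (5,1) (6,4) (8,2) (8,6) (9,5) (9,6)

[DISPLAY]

■■■■■■■■■■  
■■■■■■■■■■  
■■■■■■■■■■  
■■■■■■■■■■  
■■■■■■■■■■  
■■■■■■■■■■  
■■■■■■■■■■  
■■■■■■■■■■  
■■■■■■■■■■  
■■■■■■■■■■  
            
            
            
            


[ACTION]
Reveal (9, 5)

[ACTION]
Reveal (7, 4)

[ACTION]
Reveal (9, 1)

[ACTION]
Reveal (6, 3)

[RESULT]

■✹■■■■■■■✹  
■■■■■■■✹■✹  
✹■■■■■■■✹■  
■■■■■✹■■✹✹  
■■■■✹✹■■■■  
■✹■■■■■■■■  
■■■■✹■■■■■  
■■■■■■■■■■  
■■✹■■■✹■■■  
■■■■■✹✹■■■  
            
            
            
            


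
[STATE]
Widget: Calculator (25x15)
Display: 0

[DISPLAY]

                        0
┌───┬───┬───┬───┐        
│ 7 │ 8 │ 9 │ ÷ │        
├───┼───┼───┼───┤        
│ 4 │ 5 │ 6 │ × │        
├───┼───┼───┼───┤        
│ 1 │ 2 │ 3 │ - │        
├───┼───┼───┼───┤        
│ 0 │ . │ = │ + │        
├───┼───┼───┼───┤        
│ C │ MC│ MR│ M+│        
└───┴───┴───┴───┘        
                         
                         
                         


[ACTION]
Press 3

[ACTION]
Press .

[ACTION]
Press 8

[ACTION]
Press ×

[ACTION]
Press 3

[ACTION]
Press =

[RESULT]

                     11.4
┌───┬───┬───┬───┐        
│ 7 │ 8 │ 9 │ ÷ │        
├───┼───┼───┼───┤        
│ 4 │ 5 │ 6 │ × │        
├───┼───┼───┼───┤        
│ 1 │ 2 │ 3 │ - │        
├───┼───┼───┼───┤        
│ 0 │ . │ = │ + │        
├───┼───┼───┼───┤        
│ C │ MC│ MR│ M+│        
└───┴───┴───┴───┘        
                         
                         
                         


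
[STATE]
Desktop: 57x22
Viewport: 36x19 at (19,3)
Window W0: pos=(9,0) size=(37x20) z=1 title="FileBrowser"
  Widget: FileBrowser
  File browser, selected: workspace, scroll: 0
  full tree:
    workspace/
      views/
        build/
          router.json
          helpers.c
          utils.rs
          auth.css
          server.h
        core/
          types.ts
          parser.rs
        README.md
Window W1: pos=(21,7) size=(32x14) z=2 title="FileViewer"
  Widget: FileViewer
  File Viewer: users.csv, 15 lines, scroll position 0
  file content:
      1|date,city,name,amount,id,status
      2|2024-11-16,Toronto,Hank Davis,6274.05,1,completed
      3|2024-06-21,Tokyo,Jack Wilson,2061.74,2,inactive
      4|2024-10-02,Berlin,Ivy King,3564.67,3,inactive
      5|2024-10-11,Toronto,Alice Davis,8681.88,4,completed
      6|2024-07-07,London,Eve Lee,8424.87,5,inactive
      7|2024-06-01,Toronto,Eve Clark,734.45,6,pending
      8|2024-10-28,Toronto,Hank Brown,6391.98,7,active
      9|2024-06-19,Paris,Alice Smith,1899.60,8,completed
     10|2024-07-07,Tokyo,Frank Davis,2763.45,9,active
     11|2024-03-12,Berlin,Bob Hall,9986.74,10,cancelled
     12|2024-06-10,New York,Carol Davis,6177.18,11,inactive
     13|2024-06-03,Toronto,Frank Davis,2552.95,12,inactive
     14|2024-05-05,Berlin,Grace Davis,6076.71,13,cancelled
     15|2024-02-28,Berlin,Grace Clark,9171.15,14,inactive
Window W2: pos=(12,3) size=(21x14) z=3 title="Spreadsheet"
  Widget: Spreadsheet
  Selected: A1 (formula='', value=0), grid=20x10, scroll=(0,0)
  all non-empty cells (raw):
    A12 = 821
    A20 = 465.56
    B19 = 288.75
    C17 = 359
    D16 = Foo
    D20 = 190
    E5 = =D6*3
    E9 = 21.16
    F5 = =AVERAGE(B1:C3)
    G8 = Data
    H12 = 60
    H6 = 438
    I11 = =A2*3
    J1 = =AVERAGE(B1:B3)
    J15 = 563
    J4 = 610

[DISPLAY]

━━━━━━━━━━━━━┓            ┃         
dsheet       ┃            ┃         
─────────────┨            ┃         
             ┃            ┃         
 A       B   ┃━━━━━━━━━━━━━━━━━━━┓  
-------------┃                   ┃  
   [0]       ┃───────────────────┨  
     0       ┃ame,amount,id,stat▲┃  
     0       ┃Toronto,Hank Davis█┃  
     0       ┃Tokyo,Jack Wilson,░┃  
     0       ┃Berlin,Ivy King,35░┃  
     0       ┃Toronto,Alice Davi░┃  
     0       ┃London,Eve Lee,842░┃  
━━━━━━━━━━━━━┛Toronto,Eve Clark,░┃  
  ┃2024-10-28,Toronto,Hank Brown░┃  
  ┃2024-06-19,Paris,Alice Smith,░┃  
━━┃2024-07-07,Tokyo,Frank Davis,▼┃  
  ┗━━━━━━━━━━━━━━━━━━━━━━━━━━━━━━┛  
                                    


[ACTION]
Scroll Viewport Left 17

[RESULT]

       ┃> ┏━━━━━━━━━━━━━━━━━━━┓     
       ┃  ┃ Spreadsheet       ┃     
       ┃  ┠───────────────────┨     
       ┃  ┃A1:                ┃     
       ┃  ┃       A       B   ┃━━━━━
       ┃  ┃-------------------┃     
       ┃  ┃  1      [0]       ┃─────
       ┃  ┃  2        0       ┃ame,a
       ┃  ┃  3        0       ┃Toron
       ┃  ┃  4        0       ┃Tokyo
       ┃  ┃  5        0       ┃Berli
       ┃  ┃  6        0       ┃Toron
       ┃  ┃  7        0       ┃Londo
       ┃  ┗━━━━━━━━━━━━━━━━━━━┛Toron
       ┃           ┃2024-10-28,Toron
       ┃           ┃2024-06-19,Paris
       ┗━━━━━━━━━━━┃2024-07-07,Tokyo
                   ┗━━━━━━━━━━━━━━━━
                                    


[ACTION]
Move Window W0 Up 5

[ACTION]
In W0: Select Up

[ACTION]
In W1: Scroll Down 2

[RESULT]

       ┃> ┏━━━━━━━━━━━━━━━━━━━┓     
       ┃  ┃ Spreadsheet       ┃     
       ┃  ┠───────────────────┨     
       ┃  ┃A1:                ┃     
       ┃  ┃       A       B   ┃━━━━━
       ┃  ┃-------------------┃     
       ┃  ┃  1      [0]       ┃─────
       ┃  ┃  2        0       ┃Tokyo
       ┃  ┃  3        0       ┃Berli
       ┃  ┃  4        0       ┃Toron
       ┃  ┃  5        0       ┃Londo
       ┃  ┃  6        0       ┃Toron
       ┃  ┃  7        0       ┃Toron
       ┃  ┗━━━━━━━━━━━━━━━━━━━┛Paris
       ┃           ┃2024-07-07,Tokyo
       ┃           ┃2024-03-12,Berli
       ┗━━━━━━━━━━━┃2024-06-10,New Y
                   ┗━━━━━━━━━━━━━━━━
                                    


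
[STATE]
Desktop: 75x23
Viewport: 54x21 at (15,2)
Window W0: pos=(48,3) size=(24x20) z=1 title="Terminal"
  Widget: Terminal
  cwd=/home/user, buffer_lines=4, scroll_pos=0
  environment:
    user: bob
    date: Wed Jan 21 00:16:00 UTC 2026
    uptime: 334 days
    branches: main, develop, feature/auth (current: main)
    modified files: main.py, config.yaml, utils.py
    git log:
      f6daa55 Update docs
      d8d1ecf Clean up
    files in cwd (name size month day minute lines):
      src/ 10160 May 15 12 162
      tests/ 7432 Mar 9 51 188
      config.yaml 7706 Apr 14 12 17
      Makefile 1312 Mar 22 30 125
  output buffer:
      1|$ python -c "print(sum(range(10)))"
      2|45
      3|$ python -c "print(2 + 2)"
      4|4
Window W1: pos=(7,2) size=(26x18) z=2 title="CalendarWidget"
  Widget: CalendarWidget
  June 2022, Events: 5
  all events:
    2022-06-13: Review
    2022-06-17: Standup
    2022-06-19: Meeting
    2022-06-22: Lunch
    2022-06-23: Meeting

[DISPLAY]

━━━━━━━━━━━━━━━━━┓                                    
arWidget         ┃               ┏━━━━━━━━━━━━━━━━━━━━
─────────────────┨               ┃ Terminal           
June 2022        ┃               ┠────────────────────
e Th Fr Sa Su    ┃               ┃$ python -c "print(s
1  2  3  4  5    ┃               ┃45                  
8  9 10 11 12    ┃               ┃$ python -c "print(2
15 16 17* 18 19* ┃               ┃4                   
2* 23* 24 25 26  ┃               ┃$ █                 
9 30             ┃               ┃                    
                 ┃               ┃                    
                 ┃               ┃                    
                 ┃               ┃                    
                 ┃               ┃                    
                 ┃               ┃                    
                 ┃               ┃                    
                 ┃               ┃                    
━━━━━━━━━━━━━━━━━┛               ┃                    
                                 ┃                    
                                 ┃                    
                                 ┗━━━━━━━━━━━━━━━━━━━━


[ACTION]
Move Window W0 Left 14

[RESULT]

━━━━━━━━━━━━━━━━━┓                                    
arWidget         ┃ ┏━━━━━━━━━━━━━━━━━━━━━━┓           
─────────────────┨ ┃ Terminal             ┃           
June 2022        ┃ ┠──────────────────────┨           
e Th Fr Sa Su    ┃ ┃$ python -c "print(sum┃           
1  2  3  4  5    ┃ ┃45                    ┃           
8  9 10 11 12    ┃ ┃$ python -c "print(2 +┃           
15 16 17* 18 19* ┃ ┃4                     ┃           
2* 23* 24 25 26  ┃ ┃$ █                   ┃           
9 30             ┃ ┃                      ┃           
                 ┃ ┃                      ┃           
                 ┃ ┃                      ┃           
                 ┃ ┃                      ┃           
                 ┃ ┃                      ┃           
                 ┃ ┃                      ┃           
                 ┃ ┃                      ┃           
                 ┃ ┃                      ┃           
━━━━━━━━━━━━━━━━━┛ ┃                      ┃           
                   ┃                      ┃           
                   ┃                      ┃           
                   ┗━━━━━━━━━━━━━━━━━━━━━━┛           


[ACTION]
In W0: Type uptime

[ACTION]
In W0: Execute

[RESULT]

━━━━━━━━━━━━━━━━━┓                                    
arWidget         ┃ ┏━━━━━━━━━━━━━━━━━━━━━━┓           
─────────────────┨ ┃ Terminal             ┃           
June 2022        ┃ ┠──────────────────────┨           
e Th Fr Sa Su    ┃ ┃$ python -c "print(sum┃           
1  2  3  4  5    ┃ ┃45                    ┃           
8  9 10 11 12    ┃ ┃$ python -c "print(2 +┃           
15 16 17* 18 19* ┃ ┃4                     ┃           
2* 23* 24 25 26  ┃ ┃$ uptime              ┃           
9 30             ┃ ┃ 10:00  up 334 days   ┃           
                 ┃ ┃$ █                   ┃           
                 ┃ ┃                      ┃           
                 ┃ ┃                      ┃           
                 ┃ ┃                      ┃           
                 ┃ ┃                      ┃           
                 ┃ ┃                      ┃           
                 ┃ ┃                      ┃           
━━━━━━━━━━━━━━━━━┛ ┃                      ┃           
                   ┃                      ┃           
                   ┃                      ┃           
                   ┗━━━━━━━━━━━━━━━━━━━━━━┛           


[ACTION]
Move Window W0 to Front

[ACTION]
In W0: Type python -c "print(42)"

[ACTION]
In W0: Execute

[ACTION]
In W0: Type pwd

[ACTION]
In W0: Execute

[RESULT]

━━━━━━━━━━━━━━━━━┓                                    
arWidget         ┃ ┏━━━━━━━━━━━━━━━━━━━━━━┓           
─────────────────┨ ┃ Terminal             ┃           
June 2022        ┃ ┠──────────────────────┨           
e Th Fr Sa Su    ┃ ┃$ python -c "print(sum┃           
1  2  3  4  5    ┃ ┃45                    ┃           
8  9 10 11 12    ┃ ┃$ python -c "print(2 +┃           
15 16 17* 18 19* ┃ ┃4                     ┃           
2* 23* 24 25 26  ┃ ┃$ uptime              ┃           
9 30             ┃ ┃ 10:00  up 334 days   ┃           
                 ┃ ┃$ python -c "print(42)┃           
                 ┃ ┃42                    ┃           
                 ┃ ┃$ pwd                 ┃           
                 ┃ ┃/home/user            ┃           
                 ┃ ┃$ █                   ┃           
                 ┃ ┃                      ┃           
                 ┃ ┃                      ┃           
━━━━━━━━━━━━━━━━━┛ ┃                      ┃           
                   ┃                      ┃           
                   ┃                      ┃           
                   ┗━━━━━━━━━━━━━━━━━━━━━━┛           


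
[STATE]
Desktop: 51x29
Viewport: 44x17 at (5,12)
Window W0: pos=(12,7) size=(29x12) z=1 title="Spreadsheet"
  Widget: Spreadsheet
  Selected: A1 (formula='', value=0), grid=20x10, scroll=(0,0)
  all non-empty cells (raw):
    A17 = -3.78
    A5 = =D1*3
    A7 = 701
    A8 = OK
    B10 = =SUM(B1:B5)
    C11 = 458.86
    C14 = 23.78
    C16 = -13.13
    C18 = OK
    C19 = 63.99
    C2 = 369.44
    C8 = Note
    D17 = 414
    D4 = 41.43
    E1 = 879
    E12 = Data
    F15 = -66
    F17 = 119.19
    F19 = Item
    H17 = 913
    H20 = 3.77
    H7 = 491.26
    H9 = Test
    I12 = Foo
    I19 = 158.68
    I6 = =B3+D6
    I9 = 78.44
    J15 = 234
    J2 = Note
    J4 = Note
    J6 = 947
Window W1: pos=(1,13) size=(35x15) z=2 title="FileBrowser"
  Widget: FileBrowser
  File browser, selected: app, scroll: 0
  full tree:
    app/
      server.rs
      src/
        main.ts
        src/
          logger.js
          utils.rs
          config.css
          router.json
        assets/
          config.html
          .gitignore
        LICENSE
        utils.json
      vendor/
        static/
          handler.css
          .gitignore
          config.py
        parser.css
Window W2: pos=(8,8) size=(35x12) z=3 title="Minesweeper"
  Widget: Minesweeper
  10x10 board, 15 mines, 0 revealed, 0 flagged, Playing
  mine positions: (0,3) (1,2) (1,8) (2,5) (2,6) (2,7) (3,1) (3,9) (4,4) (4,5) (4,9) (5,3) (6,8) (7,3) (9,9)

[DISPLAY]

   ┃■■■■■■■■■■                       ┃      
━━━┃■■■■■■■■■■                       ┃      
leB┃■■■■■■■■■■                       ┃      
───┃■■■■■■■■■■                       ┃      
-] ┃■■■■■■■■■■                       ┃      
 se┃■■■■■■■■■■                       ┃      
 [+┃■■■■■■■■■■                       ┃      
 [+┗━━━━━━━━━━━━━━━━━━━━━━━━━━━━━━━━━┛      
                              ┃             
                              ┃             
                              ┃             
                              ┃             
                              ┃             
                              ┃             
                              ┃             
━━━━━━━━━━━━━━━━━━━━━━━━━━━━━━┛             
                                            


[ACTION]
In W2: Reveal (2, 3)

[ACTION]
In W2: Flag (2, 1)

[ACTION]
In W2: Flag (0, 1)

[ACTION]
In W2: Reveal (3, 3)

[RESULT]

   ┃■■■■■■■■■■                       ┃      
━━━┃■⚑■1■■■■■■                       ┃      
leB┃■■■1■■■■■■                       ┃      
───┃■■■■■■■■■■                       ┃      
-] ┃■■■■■■■■■■                       ┃      
 se┃■■■■■■■■■■                       ┃      
 [+┃■■■■■■■■■■                       ┃      
 [+┗━━━━━━━━━━━━━━━━━━━━━━━━━━━━━━━━━┛      
                              ┃             
                              ┃             
                              ┃             
                              ┃             
                              ┃             
                              ┃             
                              ┃             
━━━━━━━━━━━━━━━━━━━━━━━━━━━━━━┛             
                                            


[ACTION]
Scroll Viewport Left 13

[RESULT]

        ┃■■■■■■■■■■                       ┃ 
 ┏━━━━━━┃■⚑■1■■■■■■                       ┃ 
 ┃ FileB┃■■■1■■■■■■                       ┃ 
 ┠──────┃■■■■■■■■■■                       ┃ 
 ┃> [-] ┃■■■■■■■■■■                       ┃ 
 ┃    se┃■■■■■■■■■■                       ┃ 
 ┃    [+┃■■■■■■■■■■                       ┃ 
 ┃    [+┗━━━━━━━━━━━━━━━━━━━━━━━━━━━━━━━━━┛ 
 ┃                                 ┃        
 ┃                                 ┃        
 ┃                                 ┃        
 ┃                                 ┃        
 ┃                                 ┃        
 ┃                                 ┃        
 ┃                                 ┃        
 ┗━━━━━━━━━━━━━━━━━━━━━━━━━━━━━━━━━┛        
                                            


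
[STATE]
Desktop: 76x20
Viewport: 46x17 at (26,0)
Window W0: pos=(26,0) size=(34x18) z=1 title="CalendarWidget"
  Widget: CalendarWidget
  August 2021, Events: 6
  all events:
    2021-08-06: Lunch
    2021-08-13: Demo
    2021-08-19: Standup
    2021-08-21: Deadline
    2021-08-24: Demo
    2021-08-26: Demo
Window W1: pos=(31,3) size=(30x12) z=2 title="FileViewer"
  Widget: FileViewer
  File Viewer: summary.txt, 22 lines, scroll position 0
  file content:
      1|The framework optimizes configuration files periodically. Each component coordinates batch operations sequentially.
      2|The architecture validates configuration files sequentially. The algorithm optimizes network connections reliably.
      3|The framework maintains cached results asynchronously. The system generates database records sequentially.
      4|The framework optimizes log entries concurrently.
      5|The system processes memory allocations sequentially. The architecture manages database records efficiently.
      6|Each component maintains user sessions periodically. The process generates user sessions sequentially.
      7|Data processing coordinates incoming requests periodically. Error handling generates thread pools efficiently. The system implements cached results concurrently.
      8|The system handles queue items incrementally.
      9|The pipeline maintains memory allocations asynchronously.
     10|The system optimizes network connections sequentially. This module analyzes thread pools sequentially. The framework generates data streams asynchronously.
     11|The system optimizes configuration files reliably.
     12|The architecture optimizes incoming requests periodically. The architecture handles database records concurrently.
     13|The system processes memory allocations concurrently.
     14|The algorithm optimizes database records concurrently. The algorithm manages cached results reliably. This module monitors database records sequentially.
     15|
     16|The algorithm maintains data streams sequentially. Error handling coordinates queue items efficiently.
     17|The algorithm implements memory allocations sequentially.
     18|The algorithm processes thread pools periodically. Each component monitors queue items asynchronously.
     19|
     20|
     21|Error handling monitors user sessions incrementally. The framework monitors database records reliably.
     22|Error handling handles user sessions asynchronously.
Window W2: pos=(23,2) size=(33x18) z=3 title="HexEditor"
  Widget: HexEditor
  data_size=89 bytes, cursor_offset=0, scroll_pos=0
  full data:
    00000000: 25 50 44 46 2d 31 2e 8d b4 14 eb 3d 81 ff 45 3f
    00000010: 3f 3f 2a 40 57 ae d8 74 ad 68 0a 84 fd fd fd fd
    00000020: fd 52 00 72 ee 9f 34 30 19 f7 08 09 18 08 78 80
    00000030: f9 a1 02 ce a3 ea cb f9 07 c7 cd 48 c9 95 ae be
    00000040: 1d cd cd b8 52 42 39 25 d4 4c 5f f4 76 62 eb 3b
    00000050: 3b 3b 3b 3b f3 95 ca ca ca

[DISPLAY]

┏━━━━━━━━━━━━━━━━━━━━━━━━━━━━━━━━┓            
┃ CalendarWidget                 ┃            
━━━━━━━━━━━━━━━━━━━━━━━━━━━━━┓───┨            
exEditor                     ┃━━━━┓           
─────────────────────────────┨    ┃           
000000  25 50 44 46 2d 31 2e ┃────┨           
000010  3f 3f 2a 40 57 ae d8 ┃con▲┃           
000020  fd 52 00 72 ee 9f 34 ┃es █┃           
000030  f9 a1 02 ce a3 ea cb ┃cac░┃           
000040  1d cd cd b8 52 42 39 ┃log░┃           
000050  3b 3b 3b 3b f3 95 ca ┃ory░┃           
                             ┃ us░┃           
                             ┃tes░┃           
                             ┃ it▼┃           
                             ┃━━━━┛           
                             ┃   ┃            
                             ┃   ┃            


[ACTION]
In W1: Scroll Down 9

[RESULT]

┏━━━━━━━━━━━━━━━━━━━━━━━━━━━━━━━━┓            
┃ CalendarWidget                 ┃            
━━━━━━━━━━━━━━━━━━━━━━━━━━━━━┓───┨            
exEditor                     ┃━━━━┓           
─────────────────────────────┨    ┃           
000000  25 50 44 46 2d 31 2e ┃────┨           
000010  3f 3f 2a 40 57 ae d8 ┃wor▲┃           
000020  fd 52 00 72 ee 9f 34 ┃fig░┃           
000030  f9 a1 02 ce a3 ea cb ┃es ░┃           
000040  1d cd cd b8 52 42 39 ┃ory░┃           
000050  3b 3b 3b 3b f3 95 ca ┃dat█┃           
                             ┃   ░┃           
                             ┃dat░┃           
                             ┃ me▼┃           
                             ┃━━━━┛           
                             ┃   ┃            
                             ┃   ┃            


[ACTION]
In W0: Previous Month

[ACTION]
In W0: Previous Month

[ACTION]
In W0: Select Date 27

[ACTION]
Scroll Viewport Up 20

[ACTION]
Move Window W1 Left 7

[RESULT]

┏━━━━━━━━━━━━━━━━━━━━━━━━━━━━━━━━┓            
┃ CalendarWidget                 ┃            
━━━━━━━━━━━━━━━━━━━━━━━━━━━━━┓───┨            
exEditor                     ┃   ┃            
─────────────────────────────┨   ┃            
000000  25 50 44 46 2d 31 2e ┃   ┃            
000010  3f 3f 2a 40 57 ae d8 ┃   ┃            
000020  fd 52 00 72 ee 9f 34 ┃   ┃            
000030  f9 a1 02 ce a3 ea cb ┃   ┃            
000040  1d cd cd b8 52 42 39 ┃   ┃            
000050  3b 3b 3b 3b f3 95 ca ┃   ┃            
                             ┃   ┃            
                             ┃   ┃            
                             ┃   ┃            
                             ┃   ┃            
                             ┃   ┃            
                             ┃   ┃            


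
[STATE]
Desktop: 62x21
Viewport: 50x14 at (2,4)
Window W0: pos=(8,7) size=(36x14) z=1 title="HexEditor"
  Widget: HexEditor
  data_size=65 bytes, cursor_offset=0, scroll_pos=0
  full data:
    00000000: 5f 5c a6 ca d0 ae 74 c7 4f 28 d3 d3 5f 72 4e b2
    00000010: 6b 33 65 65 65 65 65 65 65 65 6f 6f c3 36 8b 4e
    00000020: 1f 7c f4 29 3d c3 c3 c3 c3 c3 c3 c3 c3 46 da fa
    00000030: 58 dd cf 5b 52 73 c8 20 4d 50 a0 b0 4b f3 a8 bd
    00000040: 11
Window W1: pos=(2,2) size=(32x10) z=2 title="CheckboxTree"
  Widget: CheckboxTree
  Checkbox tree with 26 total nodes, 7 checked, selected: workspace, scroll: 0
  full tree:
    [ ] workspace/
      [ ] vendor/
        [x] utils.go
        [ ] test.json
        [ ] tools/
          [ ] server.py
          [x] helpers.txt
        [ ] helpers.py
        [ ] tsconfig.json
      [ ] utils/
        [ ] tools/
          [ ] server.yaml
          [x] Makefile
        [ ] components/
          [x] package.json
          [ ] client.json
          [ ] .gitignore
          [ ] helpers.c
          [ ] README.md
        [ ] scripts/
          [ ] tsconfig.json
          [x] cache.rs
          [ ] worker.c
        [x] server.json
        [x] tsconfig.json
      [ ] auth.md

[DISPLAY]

┠──────────────────────────────┨                  
┃>[-] workspace/               ┃                  
┃   [-] vendor/                ┃                  
┃     [x] utils.go             ┃━━━━━━━━━┓        
┃     [ ] test.json            ┃         ┃        
┃     [-] tools/               ┃─────────┨        
┃       [ ] server.py          ┃ae 74 c7 ┃        
┗━━━━━━━━━━━━━━━━━━━━━━━━━━━━━━┛65 65 65 ┃        
      ┃00000020  1f 7c f4 29 3d c3 c3 c3 ┃        
      ┃00000030  58 dd cf 5b 52 73 c8 20 ┃        
      ┃00000040  11                      ┃        
      ┃                                  ┃        
      ┃                                  ┃        
      ┃                                  ┃        


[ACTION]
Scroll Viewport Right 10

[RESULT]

─────────────────────┨                            
space/               ┃                            
ndor/                ┃                            
utils.go             ┃━━━━━━━━━┓                  
test.json            ┃         ┃                  
tools/               ┃─────────┨                  
] server.py          ┃ae 74 c7 ┃                  
━━━━━━━━━━━━━━━━━━━━━┛65 65 65 ┃                  
00020  1f 7c f4 29 3d c3 c3 c3 ┃                  
00030  58 dd cf 5b 52 73 c8 20 ┃                  
00040  11                      ┃                  
                               ┃                  
                               ┃                  
                               ┃                  


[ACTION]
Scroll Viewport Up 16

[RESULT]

                                                  
                                                  
━━━━━━━━━━━━━━━━━━━━━┓                            
Tree                 ┃                            
─────────────────────┨                            
space/               ┃                            
ndor/                ┃                            
utils.go             ┃━━━━━━━━━┓                  
test.json            ┃         ┃                  
tools/               ┃─────────┨                  
] server.py          ┃ae 74 c7 ┃                  
━━━━━━━━━━━━━━━━━━━━━┛65 65 65 ┃                  
00020  1f 7c f4 29 3d c3 c3 c3 ┃                  
00030  58 dd cf 5b 52 73 c8 20 ┃                  


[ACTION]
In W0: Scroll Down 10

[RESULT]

                                                  
                                                  
━━━━━━━━━━━━━━━━━━━━━┓                            
Tree                 ┃                            
─────────────────────┨                            
space/               ┃                            
ndor/                ┃                            
utils.go             ┃━━━━━━━━━┓                  
test.json            ┃         ┃                  
tools/               ┃─────────┨                  
] server.py          ┃         ┃                  
━━━━━━━━━━━━━━━━━━━━━┛         ┃                  
                               ┃                  
                               ┃                  
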